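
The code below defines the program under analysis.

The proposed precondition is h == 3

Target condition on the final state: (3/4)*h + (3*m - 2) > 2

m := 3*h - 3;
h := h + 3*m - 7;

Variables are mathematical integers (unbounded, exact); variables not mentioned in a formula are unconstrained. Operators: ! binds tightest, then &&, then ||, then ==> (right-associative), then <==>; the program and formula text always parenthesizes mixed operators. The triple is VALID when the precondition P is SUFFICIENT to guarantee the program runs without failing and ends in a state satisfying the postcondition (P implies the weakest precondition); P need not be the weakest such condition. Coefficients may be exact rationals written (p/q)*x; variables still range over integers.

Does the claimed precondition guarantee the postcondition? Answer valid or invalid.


Working backward. After the program, the postcondition (3/4)*h + (3*m - 2) > 2 must hold; in canonical form it is (3/4)*h + 3*m > 4.
Before h := h + 3*m - 7: (3/4)*h + (21/4)*m > 37/4
Before m := 3*h - 3: (33/2)*h > 25
The weakest precondition is (33/2)*h > 25.
Check whether h == 3 implies it.
Every state satisfying the precondition satisfies the weakest precondition: the implication holds.
Answer: valid


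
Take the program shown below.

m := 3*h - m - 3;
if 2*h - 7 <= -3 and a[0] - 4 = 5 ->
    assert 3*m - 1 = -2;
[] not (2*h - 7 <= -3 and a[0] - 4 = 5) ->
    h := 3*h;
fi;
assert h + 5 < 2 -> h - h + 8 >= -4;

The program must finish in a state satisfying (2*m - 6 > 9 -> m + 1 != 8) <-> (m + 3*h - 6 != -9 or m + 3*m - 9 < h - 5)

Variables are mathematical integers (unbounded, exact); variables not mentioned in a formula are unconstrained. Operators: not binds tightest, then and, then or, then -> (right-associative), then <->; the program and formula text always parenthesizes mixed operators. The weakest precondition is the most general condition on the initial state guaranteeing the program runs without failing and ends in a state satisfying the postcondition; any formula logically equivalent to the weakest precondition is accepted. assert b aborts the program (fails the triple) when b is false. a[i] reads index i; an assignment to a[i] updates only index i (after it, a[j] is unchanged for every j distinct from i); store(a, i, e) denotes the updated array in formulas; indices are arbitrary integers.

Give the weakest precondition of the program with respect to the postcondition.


Working backward. After the program, the postcondition (2*m - 6 > 9 -> m + 1 != 8) <-> (m + 3*h - 6 != -9 or m + 3*m - 9 < h - 5) must hold; in canonical form it is (2*m > 15 -> m != 7) <-> (3*h + m != -3 or 4*m < h + 4).
Before assert h + 5 < 2 -> h - h + 8 >= -4: (2*m > 15 -> m != 7) <-> (3*h + m != -3 or 4*m < h + 4)
Then branch requires 3*m = -1 and ((2*m > 15 -> m != 7) <-> (3*h + m != -3 or 4*m < h + 4)); else branch requires (2*m > 15 -> m != 7) <-> (9*h + m != -3 or 4*m < 3*h + 4).
Before the if: ((2*h <= 4 and a[0] = 9) -> (3*m = -1 and ((2*m > 15 -> m != 7) <-> (3*h + m != -3 or 4*m < h + 4)))) and ((not (2*h <= 4 and a[0] = 9)) -> ((2*m > 15 -> m != 7) <-> (9*h + m != -3 or 4*m < 3*h + 4)))
Before m := 3*h - m - 3: ((2*h <= 4 and a[0] = 9) -> (9*h = 3*m + 8 and ((6*h > 2*m + 21 -> 3*h != m + 10) <-> (6*h != m or 11*h < 4*m + 16)))) and ((not (2*h <= 4 and a[0] = 9)) -> ((6*h > 2*m + 21 -> 3*h != m + 10) <-> (12*h != m or 9*h < 4*m + 16)))
Answer: WP = ((2*h <= 4 and a[0] = 9) -> (9*h = 3*m + 8 and ((6*h > 2*m + 21 -> 3*h != m + 10) <-> (6*h != m or 11*h < 4*m + 16)))) and ((not (2*h <= 4 and a[0] = 9)) -> ((6*h > 2*m + 21 -> 3*h != m + 10) <-> (12*h != m or 9*h < 4*m + 16)))


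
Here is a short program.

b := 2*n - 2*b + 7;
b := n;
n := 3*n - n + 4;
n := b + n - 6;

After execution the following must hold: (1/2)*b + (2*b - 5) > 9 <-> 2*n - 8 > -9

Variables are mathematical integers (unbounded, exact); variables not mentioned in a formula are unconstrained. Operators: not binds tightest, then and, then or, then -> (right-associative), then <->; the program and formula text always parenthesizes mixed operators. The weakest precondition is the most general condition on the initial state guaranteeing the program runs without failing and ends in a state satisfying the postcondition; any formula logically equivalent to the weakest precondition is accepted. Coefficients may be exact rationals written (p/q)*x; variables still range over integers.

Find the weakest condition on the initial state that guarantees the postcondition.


Working backward. After the program, the postcondition (1/2)*b + (2*b - 5) > 9 <-> 2*n - 8 > -9 must hold; in canonical form it is (5/2)*b > 14 <-> 2*n > -1.
Before n := b + n - 6: (5/2)*b > 14 <-> 2*b + 2*n > 11
Before n := 3*n - n + 4: (5/2)*b > 14 <-> 2*b + 4*n > 3
Before b := n: (5/2)*n > 14 <-> 6*n > 3
Before b := 2*n - 2*b + 7: (5/2)*n > 14 <-> 6*n > 3
Answer: WP = (5/2)*n > 14 <-> 6*n > 3


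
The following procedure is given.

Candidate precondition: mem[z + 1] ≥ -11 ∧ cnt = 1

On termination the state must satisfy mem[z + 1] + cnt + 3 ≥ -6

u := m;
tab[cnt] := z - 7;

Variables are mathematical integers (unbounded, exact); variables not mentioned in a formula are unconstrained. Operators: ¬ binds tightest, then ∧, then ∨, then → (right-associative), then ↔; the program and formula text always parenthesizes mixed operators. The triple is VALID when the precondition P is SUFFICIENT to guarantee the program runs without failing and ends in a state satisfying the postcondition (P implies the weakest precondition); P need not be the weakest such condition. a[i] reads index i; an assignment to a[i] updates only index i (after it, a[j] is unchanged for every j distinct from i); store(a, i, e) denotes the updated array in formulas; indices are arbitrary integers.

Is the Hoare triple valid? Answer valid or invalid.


Working backward. After the program, the postcondition mem[z + 1] + cnt + 3 ≥ -6 must hold; in canonical form it is mem[z + 1] + cnt ≥ -9.
Before tab[cnt] := z - 7: mem[z + 1] + cnt ≥ -9
Before u := m: mem[z + 1] + cnt ≥ -9
The weakest precondition is mem[z + 1] + cnt ≥ -9.
Check whether mem[z + 1] ≥ -11 ∧ cnt = 1 implies it.
Countermodel: at the initial state cnt = 1, mem = {[0] = -11, elsewhere -11}, z = -1, the precondition holds but the weakest precondition fails.
Answer: invalid


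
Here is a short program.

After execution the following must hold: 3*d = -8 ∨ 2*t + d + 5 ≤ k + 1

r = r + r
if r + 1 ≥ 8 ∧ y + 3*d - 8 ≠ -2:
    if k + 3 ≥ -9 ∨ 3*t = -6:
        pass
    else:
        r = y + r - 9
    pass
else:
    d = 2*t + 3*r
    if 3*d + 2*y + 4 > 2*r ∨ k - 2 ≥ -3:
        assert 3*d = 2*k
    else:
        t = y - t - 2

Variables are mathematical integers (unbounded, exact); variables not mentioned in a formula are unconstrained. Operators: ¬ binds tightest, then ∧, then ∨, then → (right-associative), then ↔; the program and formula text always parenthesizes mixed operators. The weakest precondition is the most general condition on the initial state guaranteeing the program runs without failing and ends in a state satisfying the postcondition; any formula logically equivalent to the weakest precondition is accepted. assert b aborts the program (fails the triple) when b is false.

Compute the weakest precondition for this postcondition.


Working backward. After the program, the postcondition 3*d = -8 ∨ 2*t + d + 5 ≤ k + 1 must hold; in canonical form it is 3*d = -8 ∨ d + 2*t ≤ k - 4.
Then branch requires ((k ≥ -12 ∨ 3*t = -6) → (3*d = -8 ∨ d + 2*t ≤ k - 4)) ∧ ((¬(k ≥ -12 ∨ 3*t = -6)) → (3*d = -8 ∨ d + 2*t ≤ k - 4)); else branch requires ((7*r + 6*t + 2*y > -4 ∨ k ≥ -1) → (9*r + 6*t = 2*k ∧ (9*r + 6*t = -8 ∨ 3*r + 4*t ≤ k - 4))) ∧ ((¬(7*r + 6*t + 2*y > -4 ∨ k ≥ -1)) → (9*r + 6*t = -8 ∨ 3*r + 2*y ≤ k)).
Before the if: ((r ≥ 7 ∧ 3*d + y ≠ 6) → (((k ≥ -12 ∨ 3*t = -6) → (3*d = -8 ∨ d + 2*t ≤ k - 4)) ∧ ((¬(k ≥ -12 ∨ 3*t = -6)) → (3*d = -8 ∨ d + 2*t ≤ k - 4)))) ∧ ((¬(r ≥ 7 ∧ 3*d + y ≠ 6)) → (((7*r + 6*t + 2*y > -4 ∨ k ≥ -1) → (9*r + 6*t = 2*k ∧ (9*r + 6*t = -8 ∨ 3*r + 4*t ≤ k - 4))) ∧ ((¬(7*r + 6*t + 2*y > -4 ∨ k ≥ -1)) → (9*r + 6*t = -8 ∨ 3*r + 2*y ≤ k))))
Before r := r + r: ((2*r ≥ 7 ∧ 3*d + y ≠ 6) → (((k ≥ -12 ∨ 3*t = -6) → (3*d = -8 ∨ d + 2*t ≤ k - 4)) ∧ ((¬(k ≥ -12 ∨ 3*t = -6)) → (3*d = -8 ∨ d + 2*t ≤ k - 4)))) ∧ ((¬(2*r ≥ 7 ∧ 3*d + y ≠ 6)) → (((14*r + 6*t + 2*y > -4 ∨ k ≥ -1) → (18*r + 6*t = 2*k ∧ (18*r + 6*t = -8 ∨ 6*r + 4*t ≤ k - 4))) ∧ ((¬(14*r + 6*t + 2*y > -4 ∨ k ≥ -1)) → (18*r + 6*t = -8 ∨ 6*r + 2*y ≤ k))))
Answer: WP = ((2*r ≥ 7 ∧ 3*d + y ≠ 6) → (((k ≥ -12 ∨ 3*t = -6) → (3*d = -8 ∨ d + 2*t ≤ k - 4)) ∧ ((¬(k ≥ -12 ∨ 3*t = -6)) → (3*d = -8 ∨ d + 2*t ≤ k - 4)))) ∧ ((¬(2*r ≥ 7 ∧ 3*d + y ≠ 6)) → (((14*r + 6*t + 2*y > -4 ∨ k ≥ -1) → (18*r + 6*t = 2*k ∧ (18*r + 6*t = -8 ∨ 6*r + 4*t ≤ k - 4))) ∧ ((¬(14*r + 6*t + 2*y > -4 ∨ k ≥ -1)) → (18*r + 6*t = -8 ∨ 6*r + 2*y ≤ k))))


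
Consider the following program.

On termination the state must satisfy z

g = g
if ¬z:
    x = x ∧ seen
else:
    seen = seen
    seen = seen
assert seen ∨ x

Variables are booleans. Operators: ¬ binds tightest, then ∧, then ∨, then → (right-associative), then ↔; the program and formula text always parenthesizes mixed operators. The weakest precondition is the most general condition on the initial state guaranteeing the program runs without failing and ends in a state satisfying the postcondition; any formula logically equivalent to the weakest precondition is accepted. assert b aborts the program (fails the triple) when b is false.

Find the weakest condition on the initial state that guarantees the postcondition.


Working backward. After the program, z must hold.
Before assert seen ∨ x: (seen ∨ x) ∧ z
Then branch requires (seen ∨ (x ∧ seen)) ∧ z; else branch requires (seen ∨ x) ∧ z.
Before the if: ((¬z) → ((seen ∨ (x ∧ seen)) ∧ z)) ∧ (z → ((seen ∨ x) ∧ z))
Before g := g: ((¬z) → ((seen ∨ (x ∧ seen)) ∧ z)) ∧ (z → ((seen ∨ x) ∧ z))
Answer: WP = ((¬z) → ((seen ∨ (x ∧ seen)) ∧ z)) ∧ (z → ((seen ∨ x) ∧ z))


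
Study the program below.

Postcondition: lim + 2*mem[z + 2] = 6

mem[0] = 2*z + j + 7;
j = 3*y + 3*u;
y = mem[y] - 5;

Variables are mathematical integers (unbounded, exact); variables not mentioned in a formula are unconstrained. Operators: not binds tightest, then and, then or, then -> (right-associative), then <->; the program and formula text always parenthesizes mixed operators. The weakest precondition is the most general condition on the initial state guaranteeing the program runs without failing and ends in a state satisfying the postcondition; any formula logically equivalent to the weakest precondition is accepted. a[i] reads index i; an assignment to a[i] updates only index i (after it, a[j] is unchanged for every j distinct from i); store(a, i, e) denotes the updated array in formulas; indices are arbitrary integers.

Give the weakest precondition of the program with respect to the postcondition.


Working backward. After the program, the postcondition lim + 2*mem[z + 2] = 6 must hold; in canonical form it is 2*mem[z + 2] + lim = 6.
Before y := mem[y] - 5: 2*mem[z + 2] + lim = 6
Before j := 3*y + 3*u: 2*mem[z + 2] + lim = 6
Before mem[0] := 2*z + j + 7: 2*store(mem, 0, j + 2*z + 7)[z + 2] + lim = 6
Answer: WP = 2*store(mem, 0, j + 2*z + 7)[z + 2] + lim = 6


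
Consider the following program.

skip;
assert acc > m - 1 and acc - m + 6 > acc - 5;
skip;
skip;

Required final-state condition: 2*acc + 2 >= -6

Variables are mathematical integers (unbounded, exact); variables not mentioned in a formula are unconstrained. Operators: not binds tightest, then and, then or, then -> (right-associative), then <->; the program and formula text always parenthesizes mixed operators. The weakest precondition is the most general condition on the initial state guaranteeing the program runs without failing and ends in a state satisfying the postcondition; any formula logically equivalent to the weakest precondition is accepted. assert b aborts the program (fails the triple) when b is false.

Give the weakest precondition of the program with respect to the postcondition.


Working backward. After the program, the postcondition 2*acc + 2 >= -6 must hold; in canonical form it is 2*acc >= -8.
Before skip: 2*acc >= -8
Before skip: 2*acc >= -8
Before assert acc > m - 1 and acc - m + 6 > acc - 5: acc > m - 1 and m < 11 and 2*acc >= -8
Before skip: acc > m - 1 and m < 11 and 2*acc >= -8
Answer: WP = acc > m - 1 and m < 11 and 2*acc >= -8


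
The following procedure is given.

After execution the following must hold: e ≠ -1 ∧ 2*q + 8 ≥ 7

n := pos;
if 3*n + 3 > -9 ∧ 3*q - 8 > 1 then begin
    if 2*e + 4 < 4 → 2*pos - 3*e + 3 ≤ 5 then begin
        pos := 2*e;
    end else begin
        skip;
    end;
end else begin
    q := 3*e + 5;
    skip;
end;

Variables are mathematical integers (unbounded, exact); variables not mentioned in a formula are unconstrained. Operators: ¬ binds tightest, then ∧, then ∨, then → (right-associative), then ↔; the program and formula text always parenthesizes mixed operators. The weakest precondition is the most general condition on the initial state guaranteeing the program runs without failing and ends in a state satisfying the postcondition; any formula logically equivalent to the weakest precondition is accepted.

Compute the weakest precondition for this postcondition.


Working backward. After the program, the postcondition e ≠ -1 ∧ 2*q + 8 ≥ 7 must hold; in canonical form it is e ≠ -1 ∧ 2*q ≥ -1.
Then branch requires ((2*e < 0 → 2*pos ≤ 3*e + 2) → (e ≠ -1 ∧ 2*q ≥ -1)) ∧ ((¬(2*e < 0 → 2*pos ≤ 3*e + 2)) → (e ≠ -1 ∧ 2*q ≥ -1)); else branch requires e ≠ -1 ∧ 6*e ≥ -11.
Before the if: ((3*n > -12 ∧ 3*q > 9) → (((2*e < 0 → 2*pos ≤ 3*e + 2) → (e ≠ -1 ∧ 2*q ≥ -1)) ∧ ((¬(2*e < 0 → 2*pos ≤ 3*e + 2)) → (e ≠ -1 ∧ 2*q ≥ -1)))) ∧ ((¬(3*n > -12 ∧ 3*q > 9)) → (e ≠ -1 ∧ 6*e ≥ -11))
Before n := pos: ((3*pos > -12 ∧ 3*q > 9) → (((2*e < 0 → 2*pos ≤ 3*e + 2) → (e ≠ -1 ∧ 2*q ≥ -1)) ∧ ((¬(2*e < 0 → 2*pos ≤ 3*e + 2)) → (e ≠ -1 ∧ 2*q ≥ -1)))) ∧ ((¬(3*pos > -12 ∧ 3*q > 9)) → (e ≠ -1 ∧ 6*e ≥ -11))
Answer: WP = ((3*pos > -12 ∧ 3*q > 9) → (((2*e < 0 → 2*pos ≤ 3*e + 2) → (e ≠ -1 ∧ 2*q ≥ -1)) ∧ ((¬(2*e < 0 → 2*pos ≤ 3*e + 2)) → (e ≠ -1 ∧ 2*q ≥ -1)))) ∧ ((¬(3*pos > -12 ∧ 3*q > 9)) → (e ≠ -1 ∧ 6*e ≥ -11))


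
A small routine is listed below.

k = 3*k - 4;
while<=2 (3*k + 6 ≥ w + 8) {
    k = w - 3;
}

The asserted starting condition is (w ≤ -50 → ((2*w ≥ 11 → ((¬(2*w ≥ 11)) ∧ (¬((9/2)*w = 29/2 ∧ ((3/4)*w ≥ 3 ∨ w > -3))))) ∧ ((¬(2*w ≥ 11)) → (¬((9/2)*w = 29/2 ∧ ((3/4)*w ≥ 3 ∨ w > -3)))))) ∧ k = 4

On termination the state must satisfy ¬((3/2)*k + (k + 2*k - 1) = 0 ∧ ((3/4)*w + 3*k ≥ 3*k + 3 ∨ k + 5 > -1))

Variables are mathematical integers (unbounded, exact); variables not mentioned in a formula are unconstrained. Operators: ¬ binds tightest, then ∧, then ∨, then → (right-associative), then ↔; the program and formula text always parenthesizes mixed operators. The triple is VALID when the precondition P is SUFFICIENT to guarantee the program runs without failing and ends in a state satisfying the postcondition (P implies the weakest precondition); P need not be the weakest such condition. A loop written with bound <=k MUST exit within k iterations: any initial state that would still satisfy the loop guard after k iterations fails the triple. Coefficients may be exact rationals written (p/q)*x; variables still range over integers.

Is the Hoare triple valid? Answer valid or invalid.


Working backward. After the program, the postcondition ¬((3/2)*k + (k + 2*k - 1) = 0 ∧ ((3/4)*w + 3*k ≥ 3*k + 3 ∨ k + 5 > -1)) must hold; in canonical form it is ¬((9/2)*k = 1 ∧ ((3/4)*w ≥ 3 ∨ k > -6)).
Before the loop (bound <=2), unroll the exhaustion recursion (WP_0 = exit-now case; WP_j = one more guarded iteration, up to j = 2):
  WP_0: (¬(3*k ≥ w + 2)) ∧ (¬((9/2)*k = 1 ∧ ((3/4)*w ≥ 3 ∨ k > -6)))
  WP_1: (3*k ≥ w + 2 → ((¬(2*w ≥ 11)) ∧ (¬((9/2)*w = 29/2 ∧ ((3/4)*w ≥ 3 ∨ w > -3))))) ∧ ((¬(3*k ≥ w + 2)) → (¬((9/2)*k = 1 ∧ ((3/4)*w ≥ 3 ∨ k > -6))))
  WP_2: (3*k ≥ w + 2 → ((2*w ≥ 11 → ((¬(2*w ≥ 11)) ∧ (¬((9/2)*w = 29/2 ∧ ((3/4)*w ≥ 3 ∨ w > -3))))) ∧ ((¬(2*w ≥ 11)) → (¬((9/2)*w = 29/2 ∧ ((3/4)*w ≥ 3 ∨ w > -3)))))) ∧ ((¬(3*k ≥ w + 2)) → (¬((9/2)*k = 1 ∧ ((3/4)*w ≥ 3 ∨ k > -6))))
So before the loop: (3*k ≥ w + 2 → ((2*w ≥ 11 → ((¬(2*w ≥ 11)) ∧ (¬((9/2)*w = 29/2 ∧ ((3/4)*w ≥ 3 ∨ w > -3))))) ∧ ((¬(2*w ≥ 11)) → (¬((9/2)*w = 29/2 ∧ ((3/4)*w ≥ 3 ∨ w > -3)))))) ∧ ((¬(3*k ≥ w + 2)) → (¬((9/2)*k = 1 ∧ ((3/4)*w ≥ 3 ∨ k > -6))))
Before k := 3*k - 4: (9*k ≥ w + 14 → ((2*w ≥ 11 → ((¬(2*w ≥ 11)) ∧ (¬((9/2)*w = 29/2 ∧ ((3/4)*w ≥ 3 ∨ w > -3))))) ∧ ((¬(2*w ≥ 11)) → (¬((9/2)*w = 29/2 ∧ ((3/4)*w ≥ 3 ∨ w > -3)))))) ∧ ((¬(9*k ≥ w + 14)) → (¬((27/2)*k = 19 ∧ ((3/4)*w ≥ 3 ∨ 3*k > -2))))
The weakest precondition is (9*k ≥ w + 14 → ((2*w ≥ 11 → ((¬(2*w ≥ 11)) ∧ (¬((9/2)*w = 29/2 ∧ ((3/4)*w ≥ 3 ∨ w > -3))))) ∧ ((¬(2*w ≥ 11)) → (¬((9/2)*w = 29/2 ∧ ((3/4)*w ≥ 3 ∨ w > -3)))))) ∧ ((¬(9*k ≥ w + 14)) → (¬((27/2)*k = 19 ∧ ((3/4)*w ≥ 3 ∨ 3*k > -2)))).
Check whether (w ≤ -50 → ((2*w ≥ 11 → ((¬(2*w ≥ 11)) ∧ (¬((9/2)*w = 29/2 ∧ ((3/4)*w ≥ 3 ∨ w > -3))))) ∧ ((¬(2*w ≥ 11)) → (¬((9/2)*w = 29/2 ∧ ((3/4)*w ≥ 3 ∨ w > -3)))))) ∧ k = 4 implies it.
Countermodel: at the initial state k = 4, w = 6, the precondition holds but the weakest precondition fails.
Answer: invalid


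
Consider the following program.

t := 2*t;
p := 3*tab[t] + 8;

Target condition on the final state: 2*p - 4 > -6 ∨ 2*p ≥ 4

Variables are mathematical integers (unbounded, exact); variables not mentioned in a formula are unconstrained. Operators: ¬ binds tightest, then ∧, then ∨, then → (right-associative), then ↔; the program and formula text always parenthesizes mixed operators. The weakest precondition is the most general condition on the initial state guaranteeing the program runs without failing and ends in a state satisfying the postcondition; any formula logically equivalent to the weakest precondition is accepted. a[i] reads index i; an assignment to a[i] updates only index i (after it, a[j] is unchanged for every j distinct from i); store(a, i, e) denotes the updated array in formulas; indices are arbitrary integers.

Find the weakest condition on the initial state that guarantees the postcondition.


Working backward. After the program, the postcondition 2*p - 4 > -6 ∨ 2*p ≥ 4 must hold; in canonical form it is 2*p > -2 ∨ 2*p ≥ 4.
Before p := 3*tab[t] + 8: 6*tab[t] > -18 ∨ 6*tab[t] ≥ -12
Before t := 2*t: 6*tab[2*t] > -18 ∨ 6*tab[2*t] ≥ -12
Answer: WP = 6*tab[2*t] > -18 ∨ 6*tab[2*t] ≥ -12


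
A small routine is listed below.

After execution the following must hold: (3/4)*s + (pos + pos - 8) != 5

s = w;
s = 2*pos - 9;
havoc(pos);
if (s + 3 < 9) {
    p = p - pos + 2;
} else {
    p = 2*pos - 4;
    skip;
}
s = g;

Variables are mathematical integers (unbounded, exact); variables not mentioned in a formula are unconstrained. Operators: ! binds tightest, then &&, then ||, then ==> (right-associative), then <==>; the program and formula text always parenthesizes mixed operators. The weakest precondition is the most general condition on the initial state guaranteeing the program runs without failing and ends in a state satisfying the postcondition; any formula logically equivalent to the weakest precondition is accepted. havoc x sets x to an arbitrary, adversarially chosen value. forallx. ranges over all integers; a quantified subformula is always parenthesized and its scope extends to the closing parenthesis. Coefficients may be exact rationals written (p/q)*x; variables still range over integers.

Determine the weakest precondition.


Working backward. After the program, the postcondition (3/4)*s + (pos + pos - 8) != 5 must hold; in canonical form it is 2*pos + (3/4)*s != 13.
Before s := g: (3/4)*g + 2*pos != 13
Then branch requires (3/4)*g + 2*pos != 13; else branch requires (3/4)*g + 2*pos != 13.
Before the if: (s < 6 ==> (3/4)*g + 2*pos != 13) && ((!(s < 6)) ==> (3/4)*g + 2*pos != 13)
Before havoc pos: forall pos_1. ((s < 6 ==> (3/4)*g + 2*pos_1 != 13) && ((!(s < 6)) ==> (3/4)*g + 2*pos_1 != 13))
Before s := 2*pos - 9: forall pos_1. ((2*pos < 15 ==> (3/4)*g + 2*pos_1 != 13) && ((!(2*pos < 15)) ==> (3/4)*g + 2*pos_1 != 13))
Before s := w: forall pos_1. ((2*pos < 15 ==> (3/4)*g + 2*pos_1 != 13) && ((!(2*pos < 15)) ==> (3/4)*g + 2*pos_1 != 13))
Answer: WP = forall pos_1. ((2*pos < 15 ==> (3/4)*g + 2*pos_1 != 13) && ((!(2*pos < 15)) ==> (3/4)*g + 2*pos_1 != 13))


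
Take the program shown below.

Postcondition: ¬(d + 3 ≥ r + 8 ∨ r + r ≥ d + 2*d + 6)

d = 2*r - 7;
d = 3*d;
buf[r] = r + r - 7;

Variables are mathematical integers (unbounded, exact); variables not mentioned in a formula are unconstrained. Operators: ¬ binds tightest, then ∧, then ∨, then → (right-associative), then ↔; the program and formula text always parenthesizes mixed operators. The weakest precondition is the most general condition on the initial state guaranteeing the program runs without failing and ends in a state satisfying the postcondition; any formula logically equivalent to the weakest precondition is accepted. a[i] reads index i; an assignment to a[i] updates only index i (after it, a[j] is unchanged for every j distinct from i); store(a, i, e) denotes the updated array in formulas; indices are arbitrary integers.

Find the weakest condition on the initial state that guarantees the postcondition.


Working backward. After the program, the postcondition ¬(d + 3 ≥ r + 8 ∨ r + r ≥ d + 2*d + 6) must hold; in canonical form it is ¬(d ≥ r + 5 ∨ 2*r ≥ 3*d + 6).
Before buf[r] := r + r - 7: ¬(d ≥ r + 5 ∨ 2*r ≥ 3*d + 6)
Before d := 3*d: ¬(3*d ≥ r + 5 ∨ 2*r ≥ 9*d + 6)
Before d := 2*r - 7: ¬(5*r ≥ 26 ∨ 16*r ≤ 57)
Answer: WP = ¬(5*r ≥ 26 ∨ 16*r ≤ 57)


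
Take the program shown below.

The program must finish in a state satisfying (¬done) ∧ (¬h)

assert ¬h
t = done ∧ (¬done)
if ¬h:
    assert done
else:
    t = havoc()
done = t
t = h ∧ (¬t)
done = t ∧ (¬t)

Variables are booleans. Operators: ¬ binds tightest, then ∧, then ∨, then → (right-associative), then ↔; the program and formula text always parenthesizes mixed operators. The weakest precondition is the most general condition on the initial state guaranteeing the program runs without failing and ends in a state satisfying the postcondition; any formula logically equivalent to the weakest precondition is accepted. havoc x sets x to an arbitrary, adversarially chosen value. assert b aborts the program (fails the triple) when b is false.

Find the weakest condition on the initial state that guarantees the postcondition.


Working backward. After the program, (¬done) ∧ (¬h) must hold.
Before done := t ∧ (¬t): ¬h
Before t := h ∧ (¬t): ¬h
Before done := t: ¬h
Then branch requires done ∧ (¬h); else branch requires ¬h.
Before the if: ((¬h) → (done ∧ (¬h))) ∧ (h → (¬h))
Before t := done ∧ (¬done): ((¬h) → (done ∧ (¬h))) ∧ (h → (¬h))
Before assert ¬h: (¬h) ∧ ((¬h) → (done ∧ (¬h))) ∧ (h → (¬h))
Answer: WP = (¬h) ∧ ((¬h) → (done ∧ (¬h))) ∧ (h → (¬h))


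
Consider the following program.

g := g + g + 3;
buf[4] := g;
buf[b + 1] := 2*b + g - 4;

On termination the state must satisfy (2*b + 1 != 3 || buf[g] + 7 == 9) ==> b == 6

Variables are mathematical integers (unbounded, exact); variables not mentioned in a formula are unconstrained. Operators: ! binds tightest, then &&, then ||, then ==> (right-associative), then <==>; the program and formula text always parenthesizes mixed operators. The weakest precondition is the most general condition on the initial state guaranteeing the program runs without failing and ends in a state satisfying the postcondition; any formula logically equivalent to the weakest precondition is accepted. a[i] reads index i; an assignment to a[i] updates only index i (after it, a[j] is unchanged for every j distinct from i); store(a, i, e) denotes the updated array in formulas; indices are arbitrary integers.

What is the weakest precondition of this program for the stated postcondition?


Working backward. After the program, the postcondition (2*b + 1 != 3 || buf[g] + 7 == 9) ==> b == 6 must hold; in canonical form it is (2*b != 2 || buf[g] == 2) ==> b == 6.
Before buf[b + 1] := 2*b + g - 4: (2*b != 2 || store(buf, b + 1, 2*b + g - 4)[g] == 2) ==> b == 6
Before buf[4] := g: (2*b != 2 || store(store(buf, 4, g), b + 1, 2*b + g - 4)[g] == 2) ==> b == 6
Before g := g + g + 3: (2*b != 2 || store(store(buf, 4, 2*g + 3), b + 1, 2*b + 2*g - 1)[2*g + 3] == 2) ==> b == 6
Answer: WP = (2*b != 2 || store(store(buf, 4, 2*g + 3), b + 1, 2*b + 2*g - 1)[2*g + 3] == 2) ==> b == 6


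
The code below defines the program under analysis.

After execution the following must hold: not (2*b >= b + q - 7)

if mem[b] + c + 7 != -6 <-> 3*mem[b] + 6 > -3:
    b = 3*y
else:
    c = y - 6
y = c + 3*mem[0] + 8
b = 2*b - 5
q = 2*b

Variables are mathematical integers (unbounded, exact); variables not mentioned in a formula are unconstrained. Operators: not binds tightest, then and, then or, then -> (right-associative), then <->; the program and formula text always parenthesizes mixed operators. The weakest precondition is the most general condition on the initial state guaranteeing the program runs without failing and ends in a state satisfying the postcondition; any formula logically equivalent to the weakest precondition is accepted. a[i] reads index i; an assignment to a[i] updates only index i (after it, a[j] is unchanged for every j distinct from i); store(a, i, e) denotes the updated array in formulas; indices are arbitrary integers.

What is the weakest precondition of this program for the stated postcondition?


Working backward. After the program, the postcondition not (2*b >= b + q - 7) must hold; in canonical form it is not (b >= q - 7).
Before q := 2*b: not (b <= 7)
Before b := 2*b - 5: not (2*b <= 12)
Before y := c + 3*mem[0] + 8: not (2*b <= 12)
Then branch requires not (6*y <= 12); else branch requires not (2*b <= 12).
Before the if: ((mem[b] + c != -13 <-> 3*mem[b] > -9) -> (not (6*y <= 12))) and ((not (mem[b] + c != -13 <-> 3*mem[b] > -9)) -> (not (2*b <= 12)))
Answer: WP = ((mem[b] + c != -13 <-> 3*mem[b] > -9) -> (not (6*y <= 12))) and ((not (mem[b] + c != -13 <-> 3*mem[b] > -9)) -> (not (2*b <= 12)))


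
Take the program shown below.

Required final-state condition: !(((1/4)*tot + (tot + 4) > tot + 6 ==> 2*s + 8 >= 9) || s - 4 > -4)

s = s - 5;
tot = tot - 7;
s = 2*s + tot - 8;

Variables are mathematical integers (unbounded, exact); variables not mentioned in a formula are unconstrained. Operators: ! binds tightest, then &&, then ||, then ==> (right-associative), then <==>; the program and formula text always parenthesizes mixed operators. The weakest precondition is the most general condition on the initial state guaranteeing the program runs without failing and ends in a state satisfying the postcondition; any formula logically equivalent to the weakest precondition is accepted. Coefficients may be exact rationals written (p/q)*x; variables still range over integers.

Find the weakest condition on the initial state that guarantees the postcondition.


Working backward. After the program, the postcondition !(((1/4)*tot + (tot + 4) > tot + 6 ==> 2*s + 8 >= 9) || s - 4 > -4) must hold; in canonical form it is !(((1/4)*tot > 2 ==> 2*s >= 1) || s > 0).
Before s := 2*s + tot - 8: !(((1/4)*tot > 2 ==> 4*s + 2*tot >= 17) || 2*s + tot > 8)
Before tot := tot - 7: !(((1/4)*tot > 15/4 ==> 4*s + 2*tot >= 31) || 2*s + tot > 15)
Before s := s - 5: !(((1/4)*tot > 15/4 ==> 4*s + 2*tot >= 51) || 2*s + tot > 25)
Answer: WP = !(((1/4)*tot > 15/4 ==> 4*s + 2*tot >= 51) || 2*s + tot > 25)


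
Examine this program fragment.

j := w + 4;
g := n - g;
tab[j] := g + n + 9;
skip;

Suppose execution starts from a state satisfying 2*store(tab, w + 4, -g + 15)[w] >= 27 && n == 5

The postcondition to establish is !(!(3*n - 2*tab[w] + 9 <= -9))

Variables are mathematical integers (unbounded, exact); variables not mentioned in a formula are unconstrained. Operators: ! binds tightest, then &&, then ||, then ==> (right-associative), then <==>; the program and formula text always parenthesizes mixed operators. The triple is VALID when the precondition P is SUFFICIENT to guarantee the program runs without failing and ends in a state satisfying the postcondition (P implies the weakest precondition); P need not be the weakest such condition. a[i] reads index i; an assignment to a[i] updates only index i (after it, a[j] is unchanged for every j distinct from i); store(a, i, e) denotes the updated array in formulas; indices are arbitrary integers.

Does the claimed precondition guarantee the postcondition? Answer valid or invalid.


Working backward. After the program, the postcondition !(!(3*n - 2*tab[w] + 9 <= -9)) must hold; in canonical form it is 3*n <= 2*tab[w] - 18.
Before skip: 3*n <= 2*tab[w] - 18
Before tab[j] := g + n + 9: 3*n <= 2*store(tab, j, g + n + 9)[w] - 18
Before g := n - g: 3*n <= 2*store(tab, j, -g + 2*n + 9)[w] - 18
Before j := w + 4: 3*n <= 2*store(tab, w + 4, -g + 2*n + 9)[w] - 18
The weakest precondition is 3*n <= 2*store(tab, w + 4, -g + 2*n + 9)[w] - 18.
Check whether 2*store(tab, w + 4, -g + 15)[w] >= 27 && n == 5 implies it.
Countermodel: at the initial state g = 0, n = 5, tab = {[0] = 14, [4] = 14, elsewhere 14}, w = 0, the precondition holds but the weakest precondition fails.
Answer: invalid


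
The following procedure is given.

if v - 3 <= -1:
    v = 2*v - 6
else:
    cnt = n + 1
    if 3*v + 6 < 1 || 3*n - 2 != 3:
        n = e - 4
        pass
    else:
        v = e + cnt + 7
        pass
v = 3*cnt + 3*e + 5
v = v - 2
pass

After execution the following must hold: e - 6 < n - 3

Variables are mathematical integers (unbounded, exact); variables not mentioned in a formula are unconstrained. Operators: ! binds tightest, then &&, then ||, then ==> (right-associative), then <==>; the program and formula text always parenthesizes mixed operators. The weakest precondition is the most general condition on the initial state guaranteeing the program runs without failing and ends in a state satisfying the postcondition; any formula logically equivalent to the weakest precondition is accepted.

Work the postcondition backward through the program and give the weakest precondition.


Working backward. After the program, the postcondition e - 6 < n - 3 must hold; in canonical form it is e < n + 3.
Before skip: e < n + 3
Before v := v - 2: e < n + 3
Before v := 3*cnt + 3*e + 5: e < n + 3
Then branch requires e < n + 3; else branch requires (!(3*v < -5 || 3*n != 5)) && ((!(3*v < -5 || 3*n != 5)) ==> e < n + 3).
Before the if: (v <= 2 ==> e < n + 3) && ((!(v <= 2)) ==> ((!(3*v < -5 || 3*n != 5)) && ((!(3*v < -5 || 3*n != 5)) ==> e < n + 3)))
Answer: WP = (v <= 2 ==> e < n + 3) && ((!(v <= 2)) ==> ((!(3*v < -5 || 3*n != 5)) && ((!(3*v < -5 || 3*n != 5)) ==> e < n + 3)))


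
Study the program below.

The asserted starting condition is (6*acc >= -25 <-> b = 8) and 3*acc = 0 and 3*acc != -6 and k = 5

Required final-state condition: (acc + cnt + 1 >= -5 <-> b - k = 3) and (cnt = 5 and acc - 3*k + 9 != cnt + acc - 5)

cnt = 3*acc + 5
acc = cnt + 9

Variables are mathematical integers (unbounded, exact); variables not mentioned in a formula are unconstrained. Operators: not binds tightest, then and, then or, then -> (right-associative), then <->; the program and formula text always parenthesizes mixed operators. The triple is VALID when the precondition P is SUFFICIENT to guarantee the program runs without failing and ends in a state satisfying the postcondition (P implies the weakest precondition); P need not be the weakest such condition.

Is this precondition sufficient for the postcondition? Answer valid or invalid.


Working backward. After the program, the postcondition (acc + cnt + 1 >= -5 <-> b - k = 3) and (cnt = 5 and acc - 3*k + 9 != cnt + acc - 5) must hold; in canonical form it is (acc + cnt >= -6 <-> b = k + 3) and cnt = 5 and cnt + 3*k != 14.
Before acc := cnt + 9: (2*cnt >= -15 <-> b = k + 3) and cnt = 5 and cnt + 3*k != 14
Before cnt := 3*acc + 5: (6*acc >= -25 <-> b = k + 3) and 3*acc = 0 and 3*acc + 3*k != 9
The weakest precondition is (6*acc >= -25 <-> b = k + 3) and 3*acc = 0 and 3*acc + 3*k != 9.
Check whether (6*acc >= -25 <-> b = 8) and 3*acc = 0 and 3*acc != -6 and k = 5 implies it.
Every state satisfying the precondition satisfies the weakest precondition: the implication holds.
Answer: valid


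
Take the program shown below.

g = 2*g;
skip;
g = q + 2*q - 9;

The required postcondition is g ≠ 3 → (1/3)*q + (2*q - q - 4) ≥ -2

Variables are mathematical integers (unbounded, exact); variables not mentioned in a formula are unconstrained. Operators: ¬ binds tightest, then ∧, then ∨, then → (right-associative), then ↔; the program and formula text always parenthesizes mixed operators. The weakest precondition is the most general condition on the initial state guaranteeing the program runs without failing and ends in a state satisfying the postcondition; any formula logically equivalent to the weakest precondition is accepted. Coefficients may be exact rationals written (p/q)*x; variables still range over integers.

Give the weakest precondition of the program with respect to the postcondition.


Working backward. After the program, the postcondition g ≠ 3 → (1/3)*q + (2*q - q - 4) ≥ -2 must hold; in canonical form it is g ≠ 3 → (4/3)*q ≥ 2.
Before g := q + 2*q - 9: 3*q ≠ 12 → (4/3)*q ≥ 2
Before skip: 3*q ≠ 12 → (4/3)*q ≥ 2
Before g := 2*g: 3*q ≠ 12 → (4/3)*q ≥ 2
Answer: WP = 3*q ≠ 12 → (4/3)*q ≥ 2


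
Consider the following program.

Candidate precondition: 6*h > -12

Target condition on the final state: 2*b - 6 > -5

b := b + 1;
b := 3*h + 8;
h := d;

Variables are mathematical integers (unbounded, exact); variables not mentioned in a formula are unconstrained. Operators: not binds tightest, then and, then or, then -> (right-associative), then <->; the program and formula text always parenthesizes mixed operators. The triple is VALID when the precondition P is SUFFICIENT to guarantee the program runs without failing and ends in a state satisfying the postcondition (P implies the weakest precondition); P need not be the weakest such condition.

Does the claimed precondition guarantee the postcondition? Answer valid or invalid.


Working backward. After the program, the postcondition 2*b - 6 > -5 must hold; in canonical form it is 2*b > 1.
Before h := d: 2*b > 1
Before b := 3*h + 8: 6*h > -15
Before b := b + 1: 6*h > -15
The weakest precondition is 6*h > -15.
Check whether 6*h > -12 implies it.
Every state satisfying the precondition satisfies the weakest precondition: the implication holds.
Answer: valid


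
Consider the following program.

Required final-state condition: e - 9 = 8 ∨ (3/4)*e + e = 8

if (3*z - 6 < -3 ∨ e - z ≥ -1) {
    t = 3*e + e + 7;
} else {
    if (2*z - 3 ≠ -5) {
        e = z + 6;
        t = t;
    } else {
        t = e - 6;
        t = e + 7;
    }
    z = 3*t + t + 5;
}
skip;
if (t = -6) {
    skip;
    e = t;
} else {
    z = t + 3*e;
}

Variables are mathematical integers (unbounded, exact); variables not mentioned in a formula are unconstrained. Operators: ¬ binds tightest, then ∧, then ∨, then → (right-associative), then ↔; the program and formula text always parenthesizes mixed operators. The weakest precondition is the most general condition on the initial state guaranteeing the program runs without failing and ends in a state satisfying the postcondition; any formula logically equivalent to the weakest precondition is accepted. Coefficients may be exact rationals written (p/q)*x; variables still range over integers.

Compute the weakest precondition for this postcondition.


Working backward. After the program, the postcondition e - 9 = 8 ∨ (3/4)*e + e = 8 must hold; in canonical form it is e = 17 ∨ (7/4)*e = 8.
Then branch requires t = 17 ∨ (7/4)*t = 8; else branch requires e = 17 ∨ (7/4)*e = 8.
Before the if: (t = -6 → (t = 17 ∨ (7/4)*t = 8)) ∧ ((¬(t = -6)) → (e = 17 ∨ (7/4)*e = 8))
Before skip: (t = -6 → (t = 17 ∨ (7/4)*t = 8)) ∧ ((¬(t = -6)) → (e = 17 ∨ (7/4)*e = 8))
Then branch requires (4*e = -13 → (4*e = 10 ∨ 7*e = -17/4)) ∧ ((¬(4*e = -13)) → (e = 17 ∨ (7/4)*e = 8)); else branch requires (2*z ≠ -2 → ((t = -6 → (t = 17 ∨ (7/4)*t = 8)) ∧ ((¬(t = -6)) → (z = 11 ∨ (7/4)*z = -5/2)))) ∧ ((¬(2*z ≠ -2)) → ((e = -13 → (e = 10 ∨ (7/4)*e = -17/4)) ∧ ((¬(e = -13)) → (e = 17 ∨ (7/4)*e = 8)))).
Before the if: ((3*z < 3 ∨ e ≥ z - 1) → ((4*e = -13 → (4*e = 10 ∨ 7*e = -17/4)) ∧ ((¬(4*e = -13)) → (e = 17 ∨ (7/4)*e = 8)))) ∧ ((¬(3*z < 3 ∨ e ≥ z - 1)) → ((2*z ≠ -2 → ((t = -6 → (t = 17 ∨ (7/4)*t = 8)) ∧ ((¬(t = -6)) → (z = 11 ∨ (7/4)*z = -5/2)))) ∧ ((¬(2*z ≠ -2)) → ((e = -13 → (e = 10 ∨ (7/4)*e = -17/4)) ∧ ((¬(e = -13)) → (e = 17 ∨ (7/4)*e = 8))))))
Answer: WP = ((3*z < 3 ∨ e ≥ z - 1) → ((4*e = -13 → (4*e = 10 ∨ 7*e = -17/4)) ∧ ((¬(4*e = -13)) → (e = 17 ∨ (7/4)*e = 8)))) ∧ ((¬(3*z < 3 ∨ e ≥ z - 1)) → ((2*z ≠ -2 → ((t = -6 → (t = 17 ∨ (7/4)*t = 8)) ∧ ((¬(t = -6)) → (z = 11 ∨ (7/4)*z = -5/2)))) ∧ ((¬(2*z ≠ -2)) → ((e = -13 → (e = 10 ∨ (7/4)*e = -17/4)) ∧ ((¬(e = -13)) → (e = 17 ∨ (7/4)*e = 8))))))


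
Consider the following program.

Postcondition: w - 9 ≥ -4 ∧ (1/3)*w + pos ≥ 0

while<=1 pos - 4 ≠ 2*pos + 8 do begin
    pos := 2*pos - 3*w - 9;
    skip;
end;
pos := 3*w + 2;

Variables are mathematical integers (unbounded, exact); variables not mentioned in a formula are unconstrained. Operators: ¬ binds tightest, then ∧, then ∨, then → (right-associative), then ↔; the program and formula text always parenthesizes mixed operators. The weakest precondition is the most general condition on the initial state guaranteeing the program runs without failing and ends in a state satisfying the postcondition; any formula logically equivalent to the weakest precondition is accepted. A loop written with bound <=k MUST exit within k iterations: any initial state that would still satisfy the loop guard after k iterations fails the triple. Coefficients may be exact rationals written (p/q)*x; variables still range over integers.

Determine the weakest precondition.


Working backward. After the program, the postcondition w - 9 ≥ -4 ∧ (1/3)*w + pos ≥ 0 must hold; in canonical form it is w ≥ 5 ∧ pos + (1/3)*w ≥ 0.
Before pos := 3*w + 2: w ≥ 5 ∧ (10/3)*w ≥ -2
Before the loop (bound <=1), unroll the exhaustion recursion (WP_0 = exit-now case; WP_j = one more guarded iteration, up to j = 1):
  WP_0: (¬(pos ≠ -12)) ∧ w ≥ 5 ∧ (10/3)*w ≥ -2
  WP_1: (pos ≠ -12 → ((¬(2*pos ≠ 3*w - 3)) ∧ w ≥ 5 ∧ (10/3)*w ≥ -2)) ∧ ((¬(pos ≠ -12)) → (w ≥ 5 ∧ (10/3)*w ≥ -2))
So before the loop: (pos ≠ -12 → ((¬(2*pos ≠ 3*w - 3)) ∧ w ≥ 5 ∧ (10/3)*w ≥ -2)) ∧ ((¬(pos ≠ -12)) → (w ≥ 5 ∧ (10/3)*w ≥ -2))
Answer: WP = (pos ≠ -12 → ((¬(2*pos ≠ 3*w - 3)) ∧ w ≥ 5 ∧ (10/3)*w ≥ -2)) ∧ ((¬(pos ≠ -12)) → (w ≥ 5 ∧ (10/3)*w ≥ -2))


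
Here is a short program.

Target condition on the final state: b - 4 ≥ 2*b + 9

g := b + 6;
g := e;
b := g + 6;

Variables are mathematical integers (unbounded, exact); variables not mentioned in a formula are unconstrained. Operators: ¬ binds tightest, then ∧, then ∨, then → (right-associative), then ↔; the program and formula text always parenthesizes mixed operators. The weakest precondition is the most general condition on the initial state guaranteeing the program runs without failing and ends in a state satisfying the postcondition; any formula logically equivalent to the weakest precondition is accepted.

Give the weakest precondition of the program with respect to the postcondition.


Working backward. After the program, the postcondition b - 4 ≥ 2*b + 9 must hold; in canonical form it is b ≤ -13.
Before b := g + 6: g ≤ -19
Before g := e: e ≤ -19
Before g := b + 6: e ≤ -19
Answer: WP = e ≤ -19
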